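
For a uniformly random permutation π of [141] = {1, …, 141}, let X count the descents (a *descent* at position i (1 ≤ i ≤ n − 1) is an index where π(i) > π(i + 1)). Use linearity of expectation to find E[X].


Write X = Σ X_I over i = 1, …, 140, with X_I the indicator of one descent.
There are 140 indicators.
For each fixed i, the pair (π(i), π(i+1)) is a uniformly random ordered pair of distinct values from {1, …, 141}; by symmetry P[π(i) > π(i+1)] = 1/2.
By linearity: E[X] = 140 · (1/2) = (141 − 1) · (1/2) = 70 ≈ 70.000000.

E[X] = 70 = 70.000000.


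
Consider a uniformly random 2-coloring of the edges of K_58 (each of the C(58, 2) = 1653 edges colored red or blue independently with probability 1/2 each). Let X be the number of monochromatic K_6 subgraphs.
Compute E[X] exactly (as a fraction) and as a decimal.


Let X = Σ_S X_S over the C(58, 6) = 40475358 subsets S of size 6, where X_S = 1 if the K_6 on S is monochromatic.
For a fixed S, the K_6 on S has C(6, 2) = 15 edges. P[all 15 edges red] = (1/2)^15, and likewise for blue, so P[monochromatic] = 2·(1/2)^15 = 2^{1 − 15} = 1/16384.
Summing: E[X] = C(58, 6) · 2^{1 − 15} = 40475358 · 1/16384 = 20237679/8192.
Numerically: E[X] ≈ 2470.419800.

E[X] = C(58,6)·2^(1−C(6,2)) = 20237679/8192 ≈ 2470.419800.


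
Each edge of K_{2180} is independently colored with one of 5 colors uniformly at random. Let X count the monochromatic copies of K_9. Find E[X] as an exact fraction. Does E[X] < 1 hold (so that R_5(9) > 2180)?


E[X] = C(2180, 9) · 5^{1 − 36} = 3014145651459519573444800 · 5^{−35} = 3014145651459519573444800/2910383045673370361328125.
As a reduced fraction: E[X] = 120565826058380782937792/116415321826934814453125 ≈ 1.0356526.
Is E[X] < 1? NO.
Since E[X] ≥ 1, the first-moment bound is inconclusive at n = 2180; it does NOT by itself certify R_5(9) > 2180.

E[X] = 120565826058380782937792/116415321826934814453125 ≈ 1.0356526; E[X] ≥ 1; first-moment method inconclusive here.


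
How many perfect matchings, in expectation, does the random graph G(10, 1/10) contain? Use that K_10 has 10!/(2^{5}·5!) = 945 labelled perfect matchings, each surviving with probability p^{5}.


K_10 has 10!/(2^{5}·5!) = 945 labelled perfect matchings.
For each such perfect matching H, let X_H = 1 if all 5 edges of H are present in G. Then P[X_H = 1] = p^{5} = (1/10)^{5} = 1/100000.
By linearity of expectation: E[X] = Σ_H E[X_H] = 945 · p^{5} = 945 · 1/100000 = 189/20000.
Numerically: E[X] ≈ 0.00945.

E[X] = 945 · (1/10)^{5} = 189/20000 ≈ 0.00945.


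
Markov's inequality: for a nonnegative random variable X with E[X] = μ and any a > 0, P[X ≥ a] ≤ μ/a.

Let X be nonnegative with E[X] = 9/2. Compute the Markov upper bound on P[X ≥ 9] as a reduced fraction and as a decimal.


μ = E[X] = 9/2, a = 9.
Markov: P[X ≥ 9] ≤ μ/a = (9/2)/9 = 1/2.
Numerically: ≈ 0.5000.
(Since a = 9 > μ = 4.5000, the bound 1/2 is < 1 and informative.)

P[X ≥ 9] ≤ 1/2 ≈ 0.5000.


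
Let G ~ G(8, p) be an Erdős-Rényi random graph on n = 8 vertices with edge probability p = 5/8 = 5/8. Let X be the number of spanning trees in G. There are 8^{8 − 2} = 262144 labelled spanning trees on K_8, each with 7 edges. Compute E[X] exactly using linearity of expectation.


K_8 has 8^{8 − 2} = 262144 labelled spanning trees.
For each such spanning tree H, let X_H = 1 if all 7 edges of H are present in G. Then P[X_H = 1] = p^{7} = (5/8)^{7} = 78125/2097152.
Summing the indicators: E[X] = Σ_H E[X_H] = 262144 · p^{7} = 262144 · 78125/2097152 = 78125/8.
Numerically: E[X] ≈ 9766.

E[X] = 262144 · (5/8)^{7} = 78125/8 ≈ 9766.


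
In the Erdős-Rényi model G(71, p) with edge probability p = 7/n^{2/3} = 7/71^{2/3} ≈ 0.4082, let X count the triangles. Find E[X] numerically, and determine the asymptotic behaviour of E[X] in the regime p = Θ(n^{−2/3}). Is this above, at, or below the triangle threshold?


Number of potential triangles: C(71, 3) = 57155.
Each occurs with probability p³ ≈ (0.4082)³ ≈ 6.804206e-02.
By linearity: E[X] = C(71, 3)·p³ ≈ 57155 · 6.804206e-02 ≈ 3888.9437.
Since α = 2/3 < 1, p = c/n^{2/3} ≫ 1/n is above the triangle threshold p ~ 1/n. Asymptotically E[X] ~ (c³/6)·n^{3(1−α)} = (7³/6)·n^{1} → ∞; triangles are abundant w.h.p.

E[X] ≈ 3888.9437; in regime p = Θ(1/n^{2/3}) E[X] diverges (above the triangle threshold p ~ 1/n).


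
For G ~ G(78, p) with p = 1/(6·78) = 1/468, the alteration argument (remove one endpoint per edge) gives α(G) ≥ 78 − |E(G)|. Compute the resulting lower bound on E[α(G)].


E[|E(G)|] = C(78, 2)·p = 3003 · (1/468) = 77/12.
E[α(G)] ≥ n − E[|E(G)|] = 78 − 77/12 = 859/12.
Numerically: ≈ 71.583333.
(This is only a lower bound; the true E[α(G)] may be larger.)

E[α(G)] ≥ 859/12 ≈ 71.583333.


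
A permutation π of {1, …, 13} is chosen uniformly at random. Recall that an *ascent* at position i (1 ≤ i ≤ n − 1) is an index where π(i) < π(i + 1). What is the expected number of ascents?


Write X = Σ X_I over i = 1, …, 12, with X_I the indicator of one ascent.
There are 12 indicators.
For each fixed i, the pair (π(i), π(i+1)) is a uniformly random ordered pair of distinct values from {1, …, 13}; by symmetry P[π(i) < π(i+1)] = 1/2.
By linearity: E[X] = 12 · (1/2) = (13 − 1) · (1/2) = 6 ≈ 6.0000.

E[X] = 6 = 6.0000.


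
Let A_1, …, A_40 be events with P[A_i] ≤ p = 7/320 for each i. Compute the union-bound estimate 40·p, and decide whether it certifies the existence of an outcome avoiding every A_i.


Union bound: P[∪_{i=1}^{40} A_i] ≤ Σ_i P[A_i] ≤ 40·p = 40·(7/320) = 7/8.
Numerically: 7/8 ≈ 0.875.
Is 7/8 < 1? YES.
Since P[∪ A_i] ≤ 7/8 < 1, the complement has P[∩ A_i^c] ≥ 1 − 7/8 = 1/8 > 0, so some outcome avoids every A_i.

40·p = 7/8 ≈ 0.875; existence CERTIFIED by the union bound.


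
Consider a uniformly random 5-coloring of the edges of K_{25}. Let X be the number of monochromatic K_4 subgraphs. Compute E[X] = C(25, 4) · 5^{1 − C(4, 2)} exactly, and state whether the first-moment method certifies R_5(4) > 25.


E[X] = C(25, 4) · 5^{1 − 6} = 12650 · 5^{−5} = 12650/3125.
As a reduced fraction: E[X] = 506/125 ≈ 4.048000.
Is E[X] < 1? NO.
Since E[X] ≥ 1, the first-moment bound is inconclusive at n = 25; it does NOT by itself certify R_5(4) > 25.

E[X] = 506/125 ≈ 4.048000; E[X] ≥ 1; first-moment method inconclusive here.


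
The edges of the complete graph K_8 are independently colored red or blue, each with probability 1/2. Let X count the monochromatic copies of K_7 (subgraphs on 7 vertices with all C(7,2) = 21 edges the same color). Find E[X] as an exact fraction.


Let X = Σ_S X_S over the C(8, 7) = 8 subsets S of size 7, where X_S = 1 if the K_7 on S is monochromatic.
For a fixed S, the K_7 on S has C(7, 2) = 21 edges. P[all 21 edges red] = (1/2)^21, and likewise for blue, so P[monochromatic] = 2·(1/2)^21 = 2^{1 − 21} = 1/1048576.
Summing: E[X] = C(8, 7) · 2^{1 − 21} = 8 · 1/1048576 = 1/131072.
Numerically: E[X] ≈ 0.000008.

E[X] = C(8,7)·2^(1−C(7,2)) = 1/131072 ≈ 0.000008.


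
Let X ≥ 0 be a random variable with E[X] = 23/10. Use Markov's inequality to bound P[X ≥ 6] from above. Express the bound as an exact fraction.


μ = E[X] = 23/10, a = 6.
Markov: P[X ≥ 6] ≤ μ/a = (23/10)/6 = 23/60.
Numerically: ≈ 0.3833.
(Since a = 6 > μ = 2.3000, the bound 23/60 is < 1 and informative.)

P[X ≥ 6] ≤ 23/60 ≈ 0.3833.


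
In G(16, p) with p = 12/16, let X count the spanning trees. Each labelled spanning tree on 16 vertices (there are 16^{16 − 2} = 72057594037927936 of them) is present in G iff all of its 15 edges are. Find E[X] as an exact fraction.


K_16 has 16^{16 − 2} = 72057594037927936 labelled spanning trees.
For each such spanning tree H, let X_H = 1 if all 15 edges of H are present in G. Then P[X_H = 1] = p^{15} = (3/4)^{15} = 14348907/1073741824.
By linearity of expectation: E[X] = Σ_H E[X_H] = 72057594037927936 · p^{15} = 72057594037927936 · 14348907/1073741824 = 962938848411648.
Numerically: E[X] ≈ 9.629e+14.

E[X] = 72057594037927936 · (3/4)^{15} = 962938848411648 ≈ 9.629e+14.


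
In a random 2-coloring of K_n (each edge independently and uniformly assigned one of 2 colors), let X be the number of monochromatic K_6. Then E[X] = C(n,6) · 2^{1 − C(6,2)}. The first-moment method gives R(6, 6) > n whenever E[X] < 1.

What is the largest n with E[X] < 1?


We need C(n, 6) · 2^{1 − 15} < 1, i.e. C(n, 6) < 2^{15 − 1} = 16384.
Check values of n near the boundary:
  n = 16: C(16, 6) = 8008; 8008 < 16384? YES
  n = 17: C(17, 6) = 12376; 12376 < 16384? YES
  n = 18: C(18, 6) = 18564; 18564 < 16384? NO
The largest n with C(n, 6) < 16384 is n = 17 (where E[X] = 1547/2048 ≈ 0.755). Hence R(6, 6) > 17, i.e. R(6, 6) ≥ 18.

Largest n = 17; hence R(6, 6) > 17.


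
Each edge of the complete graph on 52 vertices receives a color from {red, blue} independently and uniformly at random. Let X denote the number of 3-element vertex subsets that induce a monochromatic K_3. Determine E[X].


Let X = Σ_S X_S over the C(52, 3) = 22100 subsets S of size 3, where X_S = 1 if the K_3 on S is monochromatic.
For a fixed S, the K_3 on S has C(3, 2) = 3 edges. P[all 3 edges red] = (1/2)^3, and likewise for blue, so P[monochromatic] = 2·(1/2)^3 = 2^{1 − 3} = 1/4.
By linearity: E[X] = C(52, 3) · 2^{1 − 3} = 22100 · 1/4 = 5525.
Numerically: E[X] ≈ 5525.0000.

E[X] = C(52,3)·2^(1−C(3,2)) = 5525 ≈ 5525.0000.


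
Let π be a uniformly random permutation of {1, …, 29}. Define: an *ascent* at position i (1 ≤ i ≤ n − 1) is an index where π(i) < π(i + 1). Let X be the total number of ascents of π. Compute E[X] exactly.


Write X = Σ X_I over i = 1, …, 28, with X_I the indicator of one ascent.
There are 28 indicators.
For each fixed i, the pair (π(i), π(i+1)) is a uniformly random ordered pair of distinct values from {1, …, 29}; by symmetry P[π(i) < π(i+1)] = 1/2.
By linearity: E[X] = 28 · (1/2) = (29 − 1) · (1/2) = 14 ≈ 14.00000.

E[X] = 14 = 14.00000.


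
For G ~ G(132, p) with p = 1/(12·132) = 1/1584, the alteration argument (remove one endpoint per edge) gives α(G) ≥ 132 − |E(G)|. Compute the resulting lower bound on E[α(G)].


E[|E(G)|] = C(132, 2)·p = 8646 · (1/1584) = 131/24.
E[α(G)] ≥ n − E[|E(G)|] = 132 − 131/24 = 3037/24.
Numerically: ≈ 126.5417.
(This is only a lower bound; the true E[α(G)] may be larger.)

E[α(G)] ≥ 3037/24 ≈ 126.5417.


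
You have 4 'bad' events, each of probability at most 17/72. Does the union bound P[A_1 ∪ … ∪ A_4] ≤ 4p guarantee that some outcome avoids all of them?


Union bound: P[∪_{i=1}^{4} A_i] ≤ Σ_i P[A_i] ≤ 4·p = 4·(17/72) = 17/18.
Numerically: 17/18 ≈ 0.944444.
Is 17/18 < 1? YES.
Since P[∪ A_i] ≤ 17/18 < 1, the complement has P[∩ A_i^c] ≥ 1 − 17/18 = 1/18 > 0, so some outcome avoids every A_i.

4·p = 17/18 ≈ 0.944444; existence CERTIFIED by the union bound.


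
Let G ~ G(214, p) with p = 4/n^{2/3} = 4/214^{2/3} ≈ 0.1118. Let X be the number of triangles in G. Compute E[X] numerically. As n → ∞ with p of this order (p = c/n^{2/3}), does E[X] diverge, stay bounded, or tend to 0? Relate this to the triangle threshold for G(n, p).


Number of potential triangles: C(214, 3) = 1610564.
Each occurs with probability p³ ≈ (0.1118)³ ≈ 1.397502e-03.
By linearity: E[X] = C(214, 3)·p³ ≈ 1610564 · 1.397502e-03 ≈ 2250.7664.
Since α = 2/3 < 1, p = c/n^{2/3} ≫ 1/n is above the triangle threshold p ~ 1/n. Asymptotically E[X] ~ (c³/6)·n^{3(1−α)} = (4³/6)·n^{1} → ∞; triangles are abundant w.h.p.

E[X] ≈ 2250.7664; in regime p = Θ(1/n^{2/3}) E[X] diverges (above the triangle threshold p ~ 1/n).


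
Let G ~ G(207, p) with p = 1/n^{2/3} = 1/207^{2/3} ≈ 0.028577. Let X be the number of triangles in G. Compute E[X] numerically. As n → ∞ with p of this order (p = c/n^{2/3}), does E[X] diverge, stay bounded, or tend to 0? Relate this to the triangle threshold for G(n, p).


Number of potential triangles: C(207, 3) = 1456935.
Each occurs with probability p³ ≈ (0.028577)³ ≈ 2.3337768e-05.
By linearity: E[X] = C(207, 3)·p³ ≈ 1456935 · 2.3337768e-05 ≈ 34.00161.
Since α = 2/3 < 1, p = c/n^{2/3} ≫ 1/n is above the triangle threshold p ~ 1/n. Asymptotically E[X] ~ (c³/6)·n^{3(1−α)} = (1³/6)·n^{1} → ∞; triangles are abundant w.h.p.

E[X] ≈ 34.00161; in regime p = Θ(1/n^{2/3}) E[X] diverges (above the triangle threshold p ~ 1/n).


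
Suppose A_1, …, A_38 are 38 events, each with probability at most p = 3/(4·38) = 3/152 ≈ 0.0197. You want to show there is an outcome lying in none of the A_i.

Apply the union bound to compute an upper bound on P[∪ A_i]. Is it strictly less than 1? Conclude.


Union bound: P[∪_{i=1}^{38} A_i] ≤ Σ_i P[A_i] ≤ 38·p = 38·(3/152) = 3/4.
Numerically: 3/4 ≈ 0.7500.
Is 3/4 < 1? YES.
Since P[∪ A_i] ≤ 3/4 < 1, the complement has P[∩ A_i^c] ≥ 1 − 3/4 = 1/4 > 0, so some outcome avoids every A_i.

38·p = 3/4 ≈ 0.7500; existence CERTIFIED by the union bound.


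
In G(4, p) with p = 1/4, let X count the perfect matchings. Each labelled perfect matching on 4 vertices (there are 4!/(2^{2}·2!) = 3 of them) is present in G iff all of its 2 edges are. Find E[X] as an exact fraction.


K_4 has 4!/(2^{2}·2!) = 3 labelled perfect matchings.
For each such perfect matching H, let X_H = 1 if all 2 edges of H are present in G. Then P[X_H = 1] = p^{2} = (1/4)^{2} = 1/16.
By linearity of expectation: E[X] = Σ_H E[X_H] = 3 · p^{2} = 3 · 1/16 = 3/16.
Numerically: E[X] ≈ 0.1875.

E[X] = 3 · (1/4)^{2} = 3/16 ≈ 0.1875.


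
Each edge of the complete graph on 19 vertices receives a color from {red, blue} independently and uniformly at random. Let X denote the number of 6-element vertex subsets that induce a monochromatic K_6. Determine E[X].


Let X = Σ_S X_S over the C(19, 6) = 27132 subsets S of size 6, where X_S = 1 if the K_6 on S is monochromatic.
For a fixed S, the K_6 on S has C(6, 2) = 15 edges. P[all 15 edges red] = (1/2)^15, and likewise for blue, so P[monochromatic] = 2·(1/2)^15 = 2^{1 − 15} = 1/16384.
By linearity: E[X] = C(19, 6) · 2^{1 − 15} = 27132 · 1/16384 = 6783/4096.
Numerically: E[X] ≈ 1.656.

E[X] = C(19,6)·2^(1−C(6,2)) = 6783/4096 ≈ 1.656.


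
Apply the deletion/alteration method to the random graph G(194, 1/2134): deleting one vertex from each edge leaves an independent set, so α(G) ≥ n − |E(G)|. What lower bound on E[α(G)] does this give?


E[|E(G)|] = C(194, 2)·p = 18721 · (1/2134) = 193/22.
E[α(G)] ≥ n − E[|E(G)|] = 194 − 193/22 = 4075/22.
Numerically: ≈ 185.227273.
(This is only a lower bound; the true E[α(G)] may be larger.)

E[α(G)] ≥ 4075/22 ≈ 185.227273.


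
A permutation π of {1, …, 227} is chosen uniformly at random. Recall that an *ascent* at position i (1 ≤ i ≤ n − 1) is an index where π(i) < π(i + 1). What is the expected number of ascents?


Write X = Σ X_I over i = 1, …, 226, with X_I the indicator of one ascent.
There are 226 indicators.
For each fixed i, the pair (π(i), π(i+1)) is a uniformly random ordered pair of distinct values from {1, …, 227}; by symmetry P[π(i) < π(i+1)] = 1/2.
By linearity: E[X] = 226 · (1/2) = (227 − 1) · (1/2) = 113 ≈ 113.00000.

E[X] = 113 = 113.00000.


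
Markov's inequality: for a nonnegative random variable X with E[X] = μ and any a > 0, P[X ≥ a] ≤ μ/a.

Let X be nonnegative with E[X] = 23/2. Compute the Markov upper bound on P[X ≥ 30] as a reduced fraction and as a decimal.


μ = E[X] = 23/2, a = 30.
Markov: P[X ≥ 30] ≤ μ/a = (23/2)/30 = 23/60.
Numerically: ≈ 0.38333.
(Since a = 30 > μ = 11.50000, the bound 23/60 is < 1 and informative.)

P[X ≥ 30] ≤ 23/60 ≈ 0.38333.


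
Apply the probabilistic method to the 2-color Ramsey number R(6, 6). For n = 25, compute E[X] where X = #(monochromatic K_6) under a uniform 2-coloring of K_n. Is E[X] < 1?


E[X] = C(25, 6) · 2^{1 − 15} = 177100 · 2^{−14} = 177100/16384.
As a reduced fraction: E[X] = 44275/4096 ≈ 10.80933.
Is E[X] < 1? NO.
Since E[X] ≥ 1, the first-moment bound is inconclusive at n = 25; it does NOT by itself certify R(6, 6) > 25.

E[X] = 44275/4096 ≈ 10.80933; E[X] ≥ 1; first-moment method inconclusive here.


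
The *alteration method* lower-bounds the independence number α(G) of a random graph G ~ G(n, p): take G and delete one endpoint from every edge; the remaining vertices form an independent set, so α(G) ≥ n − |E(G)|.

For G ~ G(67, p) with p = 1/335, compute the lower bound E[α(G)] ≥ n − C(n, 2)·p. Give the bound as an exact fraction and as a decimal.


E[|E(G)|] = C(67, 2)·p = 2211 · (1/335) = 33/5.
E[α(G)] ≥ n − E[|E(G)|] = 67 − 33/5 = 302/5.
Numerically: ≈ 60.400000.
(This is only a lower bound; the true E[α(G)] may be larger.)

E[α(G)] ≥ 302/5 ≈ 60.400000.


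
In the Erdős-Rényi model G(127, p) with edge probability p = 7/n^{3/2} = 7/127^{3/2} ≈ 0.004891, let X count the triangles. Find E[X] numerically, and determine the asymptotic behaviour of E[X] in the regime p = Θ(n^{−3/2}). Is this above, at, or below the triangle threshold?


Number of potential triangles: C(127, 3) = 333375.
Each occurs with probability p³ ≈ (0.004891)³ ≈ 1.169977e-07.
By linearity: E[X] = C(127, 3)·p³ ≈ 333375 · 1.169977e-07 ≈ 0.0390.
Since α = 3/2 > 1, p = c/n^{3/2} = o(1/n) is below the triangle threshold p ~ 1/n. Asymptotically E[X] ~ (c³/6)·n^{3(1−α)} = (7³/6)·n^{-1.5} → 0, so by Markov's inequality G has no triangles w.h.p.

E[X] ≈ 0.0390; in regime p = Θ(1/n^{3/2}) E[X] tends to 0 (below the triangle threshold p ~ 1/n).


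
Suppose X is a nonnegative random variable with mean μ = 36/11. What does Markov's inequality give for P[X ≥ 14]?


μ = E[X] = 36/11, a = 14.
Markov: P[X ≥ 14] ≤ μ/a = (36/11)/14 = 18/77.
Numerically: ≈ 0.23377.
(Since a = 14 > μ = 3.27273, the bound 18/77 is < 1 and informative.)

P[X ≥ 14] ≤ 18/77 ≈ 0.23377.


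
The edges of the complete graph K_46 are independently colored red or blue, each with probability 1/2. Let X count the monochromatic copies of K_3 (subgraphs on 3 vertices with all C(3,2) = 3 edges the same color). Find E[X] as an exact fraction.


Let X = Σ_S X_S over the C(46, 3) = 15180 subsets S of size 3, where X_S = 1 if the K_3 on S is monochromatic.
For a fixed S, the K_3 on S has C(3, 2) = 3 edges. P[all 3 edges red] = (1/2)^3, and likewise for blue, so P[monochromatic] = 2·(1/2)^3 = 2^{1 − 3} = 1/4.
By linearity of expectation: E[X] = C(46, 3) · 2^{1 − 3} = 15180 · 1/4 = 3795.
Numerically: E[X] ≈ 3795.000.

E[X] = C(46,3)·2^(1−C(3,2)) = 3795 ≈ 3795.000.


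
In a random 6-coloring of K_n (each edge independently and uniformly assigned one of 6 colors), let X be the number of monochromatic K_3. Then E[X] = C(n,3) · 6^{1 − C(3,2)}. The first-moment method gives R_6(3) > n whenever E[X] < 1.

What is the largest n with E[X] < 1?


We need C(n, 3) · 6^{1 − 3} < 1, i.e. C(n, 3) < 6^{3 − 1} = 36.
Check values of n near the boundary:
  n = 5: C(5, 3) = 10; 10 < 36? YES
  n = 6: C(6, 3) = 20; 20 < 36? YES
  n = 7: C(7, 3) = 35; 35 < 36? YES
  n = 8: C(8, 3) = 56; 56 < 36? NO
  n = 9: C(9, 3) = 84; 84 < 36? NO
  n = 10: C(10, 3) = 120; 120 < 36? NO
The largest n with C(n, 3) < 36 is n = 7 (where E[X] = 35/36 ≈ 0.972). Hence R_6(3) > 7, i.e. R_6(3) ≥ 8.

Largest n = 7; hence R_6(3) > 7.


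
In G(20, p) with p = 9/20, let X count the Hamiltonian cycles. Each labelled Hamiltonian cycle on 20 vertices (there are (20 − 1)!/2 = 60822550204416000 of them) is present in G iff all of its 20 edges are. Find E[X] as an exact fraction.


K_20 has (20 − 1)!/2 = 60822550204416000 labelled Hamiltonian cycles.
For each such Hamiltonian cycle H, let X_H = 1 if all 20 edges of H are present in G. Then P[X_H = 1] = p^{20} = (9/20)^{20} = 12157665459056928801/104857600000000000000000000.
By linearity of expectation: E[X] = Σ_H E[X_H] = 60822550204416000 · p^{20} = 60822550204416000 · 12157665459056928801/104857600000000000000000000 = 180532279724605553545860280221/25600000000000000000.
Numerically: E[X] ≈ 7.052e+09.

E[X] = 60822550204416000 · (9/20)^{20} = 180532279724605553545860280221/25600000000000000000 ≈ 7.052e+09.


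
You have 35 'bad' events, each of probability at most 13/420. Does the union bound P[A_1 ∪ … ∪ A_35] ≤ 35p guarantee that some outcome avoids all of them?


Union bound: P[∪_{i=1}^{35} A_i] ≤ Σ_i P[A_i] ≤ 35·p = 35·(13/420) = 13/12.
Numerically: 13/12 ≈ 1.0833.
Is 13/12 < 1? NO.
Since the bound 13/12 is ≥ 1, the union bound is uninformative here; it does NOT by itself certify existence.

35·p = 13/12 ≈ 1.0833; existence NOT certified by the union bound.


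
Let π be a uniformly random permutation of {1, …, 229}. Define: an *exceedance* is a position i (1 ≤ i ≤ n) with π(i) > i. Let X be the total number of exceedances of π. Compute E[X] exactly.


Write X = Σ_{i=1}^{229} X_i, where X_i = 1_{π(i) > i}.
For each fixed i, π(i) is uniform over {1, …, 229} (marginal of a uniform permutation), so P[π(i) > i] = (n − i)/n. Summing: Σ_{i=1}^{229} (n − i)/n = (0 + 1 + … + 228)/229 = 229(229 − 1)/(2·229) = (229 − 1)/2.
Hence E[X] = Σ_{i=1}^{229} (229 − i)/229 = 114 ≈ 114.000000.

E[X] = 114 = 114.000000.


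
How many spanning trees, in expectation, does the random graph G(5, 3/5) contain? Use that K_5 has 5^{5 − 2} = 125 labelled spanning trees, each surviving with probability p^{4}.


K_5 has 5^{5 − 2} = 125 labelled spanning trees.
For each such spanning tree H, let X_H = 1 if all 4 edges of H are present in G. Then P[X_H = 1] = p^{4} = (3/5)^{4} = 81/625.
By linearity: E[X] = Σ_H E[X_H] = 125 · p^{4} = 125 · 81/625 = 81/5.
Numerically: E[X] ≈ 16.2.

E[X] = 125 · (3/5)^{4} = 81/5 ≈ 16.2.


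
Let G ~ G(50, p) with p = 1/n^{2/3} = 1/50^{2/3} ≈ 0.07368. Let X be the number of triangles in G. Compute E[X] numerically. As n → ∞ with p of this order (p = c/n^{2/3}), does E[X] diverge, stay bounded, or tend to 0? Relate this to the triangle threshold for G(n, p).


Number of potential triangles: C(50, 3) = 19600.
Each occurs with probability p³ ≈ (0.07368)³ ≈ 4.000000e-04.
By linearity: E[X] = C(50, 3)·p³ ≈ 19600 · 4.000000e-04 ≈ 7.8400.
Since α = 2/3 < 1, p = c/n^{2/3} ≫ 1/n is above the triangle threshold p ~ 1/n. Asymptotically E[X] ~ (c³/6)·n^{3(1−α)} = (1³/6)·n^{1} → ∞; triangles are abundant w.h.p.

E[X] ≈ 7.8400; in regime p = Θ(1/n^{2/3}) E[X] diverges (above the triangle threshold p ~ 1/n).


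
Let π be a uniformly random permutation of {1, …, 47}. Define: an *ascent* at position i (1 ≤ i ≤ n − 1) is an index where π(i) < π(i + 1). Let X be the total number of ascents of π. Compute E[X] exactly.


Write X = Σ X_I over i = 1, …, 46, with X_I the indicator of one ascent.
There are 46 indicators.
For each fixed i, the pair (π(i), π(i+1)) is a uniformly random ordered pair of distinct values from {1, …, 47}; by symmetry P[π(i) < π(i+1)] = 1/2.
By linearity: E[X] = 46 · (1/2) = (47 − 1) · (1/2) = 23 ≈ 23.000000.

E[X] = 23 = 23.000000.


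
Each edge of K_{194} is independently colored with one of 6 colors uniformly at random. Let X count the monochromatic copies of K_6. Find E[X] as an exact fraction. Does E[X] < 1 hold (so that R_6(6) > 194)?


E[X] = C(194, 6) · 6^{1 − 15} = 68482017072 · 6^{−14} = 68482017072/78364164096.
As a reduced fraction: E[X] = 475569563/544195584 ≈ 0.8738946.
Is E[X] < 1? YES.
Since E[X] < 1, there exists a 6-coloring of K_{194} with no monochromatic K_6; hence R_6(6) > 194.

E[X] = 475569563/544195584 ≈ 0.8738946; E[X] < 1, so R_6(6) > 194.


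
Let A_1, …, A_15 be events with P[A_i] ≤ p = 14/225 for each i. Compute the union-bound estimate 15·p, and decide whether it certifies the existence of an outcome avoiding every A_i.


Union bound: P[∪_{i=1}^{15} A_i] ≤ Σ_i P[A_i] ≤ 15·p = 15·(14/225) = 14/15.
Numerically: 14/15 ≈ 0.933333.
Is 14/15 < 1? YES.
Since P[∪ A_i] ≤ 14/15 < 1, the complement has P[∩ A_i^c] ≥ 1 − 14/15 = 1/15 > 0, so some outcome avoids every A_i.

15·p = 14/15 ≈ 0.933333; existence CERTIFIED by the union bound.


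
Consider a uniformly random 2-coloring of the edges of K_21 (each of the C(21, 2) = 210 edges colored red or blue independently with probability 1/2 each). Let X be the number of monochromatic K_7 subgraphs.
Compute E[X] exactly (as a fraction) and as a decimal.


Let X = Σ_S X_S over the C(21, 7) = 116280 subsets S of size 7, where X_S = 1 if the K_7 on S is monochromatic.
For a fixed S, the K_7 on S has C(7, 2) = 21 edges. P[all 21 edges red] = (1/2)^21, and likewise for blue, so P[monochromatic] = 2·(1/2)^21 = 2^{1 − 21} = 1/1048576.
By linearity of expectation: E[X] = C(21, 7) · 2^{1 − 21} = 116280 · 1/1048576 = 14535/131072.
Numerically: E[X] ≈ 0.1109.

E[X] = C(21,7)·2^(1−C(7,2)) = 14535/131072 ≈ 0.1109.


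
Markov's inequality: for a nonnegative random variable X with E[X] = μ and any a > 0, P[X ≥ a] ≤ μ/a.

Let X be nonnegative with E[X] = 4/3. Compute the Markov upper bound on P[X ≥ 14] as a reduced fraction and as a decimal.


μ = E[X] = 4/3, a = 14.
Markov: P[X ≥ 14] ≤ μ/a = (4/3)/14 = 2/21.
Numerically: ≈ 0.095238.
(Since a = 14 > μ = 1.333333, the bound 2/21 is < 1 and informative.)

P[X ≥ 14] ≤ 2/21 ≈ 0.095238.


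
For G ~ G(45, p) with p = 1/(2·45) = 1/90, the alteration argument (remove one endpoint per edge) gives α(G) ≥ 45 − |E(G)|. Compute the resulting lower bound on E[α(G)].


E[|E(G)|] = C(45, 2)·p = 990 · (1/90) = 11.
E[α(G)] ≥ n − E[|E(G)|] = 45 − 11 = 34.
Numerically: ≈ 34.000.
(This is only a lower bound; the true E[α(G)] may be larger.)

E[α(G)] ≥ 34 ≈ 34.000.


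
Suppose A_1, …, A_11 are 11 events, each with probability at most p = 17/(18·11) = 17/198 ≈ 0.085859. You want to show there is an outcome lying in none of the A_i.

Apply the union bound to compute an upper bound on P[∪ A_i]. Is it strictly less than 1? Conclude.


Union bound: P[∪_{i=1}^{11} A_i] ≤ Σ_i P[A_i] ≤ 11·p = 11·(17/198) = 17/18.
Numerically: 17/18 ≈ 0.944444.
Is 17/18 < 1? YES.
Since P[∪ A_i] ≤ 17/18 < 1, the complement has P[∩ A_i^c] ≥ 1 − 17/18 = 1/18 > 0, so some outcome avoids every A_i.

11·p = 17/18 ≈ 0.944444; existence CERTIFIED by the union bound.


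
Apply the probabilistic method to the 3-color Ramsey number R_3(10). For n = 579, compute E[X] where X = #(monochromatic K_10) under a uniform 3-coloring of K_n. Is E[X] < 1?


E[X] = C(579, 10) · 3^{1 − 45} = 1079152988140386124680 · 3^{−44} = 1079152988140386124680/984770902183611232881.
As a reduced fraction: E[X] = 359717662713462041560/328256967394537077627 ≈ 1.0958417.
Is E[X] < 1? NO.
Since E[X] ≥ 1, the first-moment bound is inconclusive at n = 579; it does NOT by itself certify R_3(10) > 579.

E[X] = 359717662713462041560/328256967394537077627 ≈ 1.0958417; E[X] ≥ 1; first-moment method inconclusive here.


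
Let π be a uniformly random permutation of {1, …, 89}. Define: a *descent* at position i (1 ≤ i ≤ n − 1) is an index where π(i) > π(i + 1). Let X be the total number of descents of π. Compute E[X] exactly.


Write X = Σ X_I over i = 1, …, 88, with X_I the indicator of one descent.
There are 88 indicators.
For each fixed i, the pair (π(i), π(i+1)) is a uniformly random ordered pair of distinct values from {1, …, 89}; by symmetry P[π(i) > π(i+1)] = 1/2.
By linearity: E[X] = 88 · (1/2) = (89 − 1) · (1/2) = 44 ≈ 44.00000.

E[X] = 44 = 44.00000.


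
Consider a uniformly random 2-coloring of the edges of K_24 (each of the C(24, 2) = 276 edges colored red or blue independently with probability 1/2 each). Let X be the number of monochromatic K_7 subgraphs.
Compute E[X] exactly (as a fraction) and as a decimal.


Let X = Σ_S X_S over the C(24, 7) = 346104 subsets S of size 7, where X_S = 1 if the K_7 on S is monochromatic.
For a fixed S, the K_7 on S has C(7, 2) = 21 edges. P[all 21 edges red] = (1/2)^21, and likewise for blue, so P[monochromatic] = 2·(1/2)^21 = 2^{1 − 21} = 1/1048576.
By linearity: E[X] = C(24, 7) · 2^{1 − 21} = 346104 · 1/1048576 = 43263/131072.
Numerically: E[X] ≈ 0.3301.

E[X] = C(24,7)·2^(1−C(7,2)) = 43263/131072 ≈ 0.3301.


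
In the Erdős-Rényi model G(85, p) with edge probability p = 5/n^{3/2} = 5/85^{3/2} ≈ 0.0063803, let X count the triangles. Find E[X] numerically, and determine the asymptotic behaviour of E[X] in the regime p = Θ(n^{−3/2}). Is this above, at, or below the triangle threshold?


Number of potential triangles: C(85, 3) = 98770.
Each occurs with probability p³ ≈ (0.0063803)³ ≈ 2.5973163e-07.
By linearity: E[X] = C(85, 3)·p³ ≈ 98770 · 2.5973163e-07 ≈ 0.02565.
Since α = 3/2 > 1, p = c/n^{3/2} = o(1/n) is below the triangle threshold p ~ 1/n. Asymptotically E[X] ~ (c³/6)·n^{3(1−α)} = (5³/6)·n^{-1.5} → 0, so by Markov's inequality G has no triangles w.h.p.

E[X] ≈ 0.02565; in regime p = Θ(1/n^{3/2}) E[X] tends to 0 (below the triangle threshold p ~ 1/n).


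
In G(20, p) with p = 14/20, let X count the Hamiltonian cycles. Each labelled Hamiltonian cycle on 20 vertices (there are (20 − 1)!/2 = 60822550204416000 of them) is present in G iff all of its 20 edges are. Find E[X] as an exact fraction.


K_20 has (20 − 1)!/2 = 60822550204416000 labelled Hamiltonian cycles.
For each such Hamiltonian cycle H, let X_H = 1 if all 20 edges of H are present in G. Then P[X_H = 1] = p^{20} = (7/10)^{20} = 79792266297612001/100000000000000000000.
Summing the indicators: E[X] = Σ_H E[X_H] = 60822550204416000 · p^{20} = 60822550204416000 · 79792266297612001/100000000000000000000 = 1184855742873690605203907421/24414062500000.
Numerically: E[X] ≈ 4.8532e+13.

E[X] = 60822550204416000 · (7/10)^{20} = 1184855742873690605203907421/24414062500000 ≈ 4.8532e+13.


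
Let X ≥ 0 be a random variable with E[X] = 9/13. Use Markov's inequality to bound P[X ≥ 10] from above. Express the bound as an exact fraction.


μ = E[X] = 9/13, a = 10.
Markov: P[X ≥ 10] ≤ μ/a = (9/13)/10 = 9/130.
Numerically: ≈ 0.069.
(Since a = 10 > μ = 0.692, the bound 9/130 is < 1 and informative.)

P[X ≥ 10] ≤ 9/130 ≈ 0.069.


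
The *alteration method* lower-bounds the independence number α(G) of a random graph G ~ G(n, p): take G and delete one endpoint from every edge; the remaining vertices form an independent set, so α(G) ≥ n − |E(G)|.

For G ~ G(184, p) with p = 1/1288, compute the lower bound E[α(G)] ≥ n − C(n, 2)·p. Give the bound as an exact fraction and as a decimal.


E[|E(G)|] = C(184, 2)·p = 16836 · (1/1288) = 183/14.
E[α(G)] ≥ n − E[|E(G)|] = 184 − 183/14 = 2393/14.
Numerically: ≈ 170.9286.
(This is only a lower bound; the true E[α(G)] may be larger.)

E[α(G)] ≥ 2393/14 ≈ 170.9286.


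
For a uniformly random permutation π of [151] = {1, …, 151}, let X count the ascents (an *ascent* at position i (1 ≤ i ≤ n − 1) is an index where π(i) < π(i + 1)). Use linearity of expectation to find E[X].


Write X = Σ X_I over i = 1, …, 150, with X_I the indicator of one ascent.
There are 150 indicators.
For each fixed i, the pair (π(i), π(i+1)) is a uniformly random ordered pair of distinct values from {1, …, 151}; by symmetry P[π(i) < π(i+1)] = 1/2.
By linearity: E[X] = 150 · (1/2) = (151 − 1) · (1/2) = 75 ≈ 75.000000.

E[X] = 75 = 75.000000.


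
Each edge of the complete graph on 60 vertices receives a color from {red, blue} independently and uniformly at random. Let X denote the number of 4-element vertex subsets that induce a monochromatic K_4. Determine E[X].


Let X = Σ_S X_S over the C(60, 4) = 487635 subsets S of size 4, where X_S = 1 if the K_4 on S is monochromatic.
For a fixed S, the K_4 on S has C(4, 2) = 6 edges. P[all 6 edges red] = (1/2)^6, and likewise for blue, so P[monochromatic] = 2·(1/2)^6 = 2^{1 − 6} = 1/32.
Summing: E[X] = C(60, 4) · 2^{1 − 6} = 487635 · 1/32 = 487635/32.
Numerically: E[X] ≈ 15238.593750.

E[X] = C(60,4)·2^(1−C(4,2)) = 487635/32 ≈ 15238.593750.


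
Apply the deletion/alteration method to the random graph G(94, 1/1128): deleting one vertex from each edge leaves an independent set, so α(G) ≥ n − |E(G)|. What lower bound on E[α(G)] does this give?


E[|E(G)|] = C(94, 2)·p = 4371 · (1/1128) = 31/8.
E[α(G)] ≥ n − E[|E(G)|] = 94 − 31/8 = 721/8.
Numerically: ≈ 90.12500.
(This is only a lower bound; the true E[α(G)] may be larger.)

E[α(G)] ≥ 721/8 ≈ 90.12500.


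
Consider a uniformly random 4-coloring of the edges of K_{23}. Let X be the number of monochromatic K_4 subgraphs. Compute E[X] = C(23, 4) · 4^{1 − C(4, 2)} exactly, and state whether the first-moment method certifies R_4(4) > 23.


E[X] = C(23, 4) · 4^{1 − 6} = 8855 · 4^{−5} = 8855/1024.
As a reduced fraction: E[X] = 8855/1024 ≈ 8.64746.
Is E[X] < 1? NO.
Since E[X] ≥ 1, the first-moment bound is inconclusive at n = 23; it does NOT by itself certify R_4(4) > 23.

E[X] = 8855/1024 ≈ 8.64746; E[X] ≥ 1; first-moment method inconclusive here.


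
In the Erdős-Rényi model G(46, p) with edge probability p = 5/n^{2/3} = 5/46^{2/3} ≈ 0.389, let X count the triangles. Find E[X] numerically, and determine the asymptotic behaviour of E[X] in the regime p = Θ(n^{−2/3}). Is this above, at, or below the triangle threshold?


Number of potential triangles: C(46, 3) = 15180.
Each occurs with probability p³ ≈ (0.389)³ ≈ 5.90737e-02.
By linearity: E[X] = C(46, 3)·p³ ≈ 15180 · 5.90737e-02 ≈ 896.739.
Since α = 2/3 < 1, p = c/n^{2/3} ≫ 1/n is above the triangle threshold p ~ 1/n. Asymptotically E[X] ~ (c³/6)·n^{3(1−α)} = (5³/6)·n^{1} → ∞; triangles are abundant w.h.p.

E[X] ≈ 896.739; in regime p = Θ(1/n^{2/3}) E[X] diverges (above the triangle threshold p ~ 1/n).


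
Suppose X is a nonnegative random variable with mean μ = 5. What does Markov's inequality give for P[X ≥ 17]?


μ = E[X] = 5, a = 17.
Markov: P[X ≥ 17] ≤ μ/a = (5)/17 = 5/17.
Numerically: ≈ 0.2941.
(Since a = 17 > μ = 5.0000, the bound 5/17 is < 1 and informative.)

P[X ≥ 17] ≤ 5/17 ≈ 0.2941.


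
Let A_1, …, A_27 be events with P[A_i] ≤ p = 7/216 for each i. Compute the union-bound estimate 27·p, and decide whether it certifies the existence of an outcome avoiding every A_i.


Union bound: P[∪_{i=1}^{27} A_i] ≤ Σ_i P[A_i] ≤ 27·p = 27·(7/216) = 7/8.
Numerically: 7/8 ≈ 0.8750.
Is 7/8 < 1? YES.
Since P[∪ A_i] ≤ 7/8 < 1, the complement has P[∩ A_i^c] ≥ 1 − 7/8 = 1/8 > 0, so some outcome avoids every A_i.

27·p = 7/8 ≈ 0.8750; existence CERTIFIED by the union bound.


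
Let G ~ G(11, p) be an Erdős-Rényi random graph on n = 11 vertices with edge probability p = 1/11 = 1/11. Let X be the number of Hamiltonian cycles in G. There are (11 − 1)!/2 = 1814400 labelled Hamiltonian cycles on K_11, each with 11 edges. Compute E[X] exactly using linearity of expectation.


K_11 has (11 − 1)!/2 = 1814400 labelled Hamiltonian cycles.
For each such Hamiltonian cycle H, let X_H = 1 if all 11 edges of H are present in G. Then P[X_H = 1] = p^{11} = (1/11)^{11} = 1/285311670611.
By linearity of expectation: E[X] = Σ_H E[X_H] = 1814400 · p^{11} = 1814400 · 1/285311670611 = 1814400/285311670611.
Numerically: E[X] ≈ 6.36e-06.

E[X] = 1814400 · (1/11)^{11} = 1814400/285311670611 ≈ 6.36e-06.


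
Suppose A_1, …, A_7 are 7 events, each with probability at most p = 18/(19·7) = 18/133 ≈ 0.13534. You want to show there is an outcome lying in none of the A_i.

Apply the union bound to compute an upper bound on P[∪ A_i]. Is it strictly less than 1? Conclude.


Union bound: P[∪_{i=1}^{7} A_i] ≤ Σ_i P[A_i] ≤ 7·p = 7·(18/133) = 18/19.
Numerically: 18/19 ≈ 0.94737.
Is 18/19 < 1? YES.
Since P[∪ A_i] ≤ 18/19 < 1, the complement has P[∩ A_i^c] ≥ 1 − 18/19 = 1/19 > 0, so some outcome avoids every A_i.

7·p = 18/19 ≈ 0.94737; existence CERTIFIED by the union bound.


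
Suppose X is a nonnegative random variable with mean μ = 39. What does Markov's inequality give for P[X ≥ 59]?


μ = E[X] = 39, a = 59.
Markov: P[X ≥ 59] ≤ μ/a = (39)/59 = 39/59.
Numerically: ≈ 0.661017.
(Since a = 59 > μ = 39.000000, the bound 39/59 is < 1 and informative.)

P[X ≥ 59] ≤ 39/59 ≈ 0.661017.


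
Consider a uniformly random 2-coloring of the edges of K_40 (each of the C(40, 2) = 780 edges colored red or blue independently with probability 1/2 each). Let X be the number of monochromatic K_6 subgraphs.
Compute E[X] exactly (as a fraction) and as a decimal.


Let X = Σ_S X_S over the C(40, 6) = 3838380 subsets S of size 6, where X_S = 1 if the K_6 on S is monochromatic.
For a fixed S, the K_6 on S has C(6, 2) = 15 edges. P[all 15 edges red] = (1/2)^15, and likewise for blue, so P[monochromatic] = 2·(1/2)^15 = 2^{1 − 15} = 1/16384.
By linearity: E[X] = C(40, 6) · 2^{1 − 15} = 3838380 · 1/16384 = 959595/4096.
Numerically: E[X] ≈ 234.27612.

E[X] = C(40,6)·2^(1−C(6,2)) = 959595/4096 ≈ 234.27612.


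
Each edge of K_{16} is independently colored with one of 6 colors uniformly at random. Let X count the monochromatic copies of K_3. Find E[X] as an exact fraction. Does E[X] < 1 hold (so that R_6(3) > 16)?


E[X] = C(16, 3) · 6^{1 − 3} = 560 · 6^{−2} = 560/36.
As a reduced fraction: E[X] = 140/9 ≈ 15.556.
Is E[X] < 1? NO.
Since E[X] ≥ 1, the first-moment bound is inconclusive at n = 16; it does NOT by itself certify R_6(3) > 16.

E[X] = 140/9 ≈ 15.556; E[X] ≥ 1; first-moment method inconclusive here.


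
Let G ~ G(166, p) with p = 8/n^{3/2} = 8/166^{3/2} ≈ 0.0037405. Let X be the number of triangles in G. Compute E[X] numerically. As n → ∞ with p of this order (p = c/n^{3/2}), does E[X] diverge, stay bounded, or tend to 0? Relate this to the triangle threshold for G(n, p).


Number of potential triangles: C(166, 3) = 748660.
Each occurs with probability p³ ≈ (0.0037405)³ ≈ 5.2333956e-08.
By linearity: E[X] = C(166, 3)·p³ ≈ 748660 · 5.2333956e-08 ≈ 0.03918.
Since α = 3/2 > 1, p = c/n^{3/2} = o(1/n) is below the triangle threshold p ~ 1/n. Asymptotically E[X] ~ (c³/6)·n^{3(1−α)} = (8³/6)·n^{-1.5} → 0, so by Markov's inequality G has no triangles w.h.p.

E[X] ≈ 0.03918; in regime p = Θ(1/n^{3/2}) E[X] tends to 0 (below the triangle threshold p ~ 1/n).


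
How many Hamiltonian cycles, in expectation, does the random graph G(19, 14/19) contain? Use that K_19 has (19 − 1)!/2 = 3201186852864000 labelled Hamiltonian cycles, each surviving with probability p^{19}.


K_19 has (19 − 1)!/2 = 3201186852864000 labelled Hamiltonian cycles.
For each such Hamiltonian cycle H, let X_H = 1 if all 19 edges of H are present in G. Then P[X_H = 1] = p^{19} = (14/19)^{19} = 5976303958948914397184/1978419655660313589123979.
By linearity: E[X] = Σ_H E[X_H] = 3201186852864000 · p^{19} = 3201186852864000 · 5976303958948914397184/1978419655660313589123979 = 19131265662106339128470788663934976000/1978419655660313589123979.
Numerically: E[X] ≈ 9.66997e+12.

E[X] = 3201186852864000 · (14/19)^{19} = 19131265662106339128470788663934976000/1978419655660313589123979 ≈ 9.66997e+12.


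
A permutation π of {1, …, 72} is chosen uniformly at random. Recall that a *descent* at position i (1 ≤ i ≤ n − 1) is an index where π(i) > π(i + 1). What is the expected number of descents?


Write X = Σ X_I over i = 1, …, 71, with X_I the indicator of one descent.
There are 71 indicators.
For each fixed i, the pair (π(i), π(i+1)) is a uniformly random ordered pair of distinct values from {1, …, 72}; by symmetry P[π(i) > π(i+1)] = 1/2.
By linearity: E[X] = 71 · (1/2) = (72 − 1) · (1/2) = 71/2 ≈ 35.500000.

E[X] = 71/2 = 35.500000.
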